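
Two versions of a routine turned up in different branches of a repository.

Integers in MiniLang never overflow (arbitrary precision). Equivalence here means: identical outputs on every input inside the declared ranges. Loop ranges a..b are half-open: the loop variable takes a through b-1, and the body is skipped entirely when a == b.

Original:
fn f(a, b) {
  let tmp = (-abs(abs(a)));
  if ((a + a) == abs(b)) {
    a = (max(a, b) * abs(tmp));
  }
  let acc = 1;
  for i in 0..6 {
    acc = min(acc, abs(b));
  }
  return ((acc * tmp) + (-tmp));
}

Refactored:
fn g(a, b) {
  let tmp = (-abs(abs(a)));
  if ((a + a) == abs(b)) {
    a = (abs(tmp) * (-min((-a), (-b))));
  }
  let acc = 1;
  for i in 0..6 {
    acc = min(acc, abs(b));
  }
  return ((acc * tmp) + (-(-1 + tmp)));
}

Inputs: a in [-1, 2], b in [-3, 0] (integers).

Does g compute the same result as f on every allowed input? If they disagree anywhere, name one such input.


There is a counterexample at a=-1, b=-3: 0 on one side, 1 on the other.
f: tmp becomes -1; next ((a + a) == abs(b)) evaluates to false; next acc becomes 1; next at i=0:; next acc becomes 1; next at i=1:; next acc becomes 1; next at i=2:; next acc becomes 1; next at i=3:; next acc becomes 1; next at i=4:; next acc becomes 1; next at i=5:; next acc becomes 1; next final value 0
g: tmp becomes -1; next ((a + a) == abs(b)) evaluates to false; next acc becomes 1; next at i=0:; next acc becomes 1; next at i=1:; next acc becomes 1; next at i=2:; next acc becomes 1; next at i=3:; next acc becomes 1; next at i=4:; next acc becomes 1; next at i=5:; next acc becomes 1; next final value 1
verdict: not equivalent; witness: a=-1, b=-3


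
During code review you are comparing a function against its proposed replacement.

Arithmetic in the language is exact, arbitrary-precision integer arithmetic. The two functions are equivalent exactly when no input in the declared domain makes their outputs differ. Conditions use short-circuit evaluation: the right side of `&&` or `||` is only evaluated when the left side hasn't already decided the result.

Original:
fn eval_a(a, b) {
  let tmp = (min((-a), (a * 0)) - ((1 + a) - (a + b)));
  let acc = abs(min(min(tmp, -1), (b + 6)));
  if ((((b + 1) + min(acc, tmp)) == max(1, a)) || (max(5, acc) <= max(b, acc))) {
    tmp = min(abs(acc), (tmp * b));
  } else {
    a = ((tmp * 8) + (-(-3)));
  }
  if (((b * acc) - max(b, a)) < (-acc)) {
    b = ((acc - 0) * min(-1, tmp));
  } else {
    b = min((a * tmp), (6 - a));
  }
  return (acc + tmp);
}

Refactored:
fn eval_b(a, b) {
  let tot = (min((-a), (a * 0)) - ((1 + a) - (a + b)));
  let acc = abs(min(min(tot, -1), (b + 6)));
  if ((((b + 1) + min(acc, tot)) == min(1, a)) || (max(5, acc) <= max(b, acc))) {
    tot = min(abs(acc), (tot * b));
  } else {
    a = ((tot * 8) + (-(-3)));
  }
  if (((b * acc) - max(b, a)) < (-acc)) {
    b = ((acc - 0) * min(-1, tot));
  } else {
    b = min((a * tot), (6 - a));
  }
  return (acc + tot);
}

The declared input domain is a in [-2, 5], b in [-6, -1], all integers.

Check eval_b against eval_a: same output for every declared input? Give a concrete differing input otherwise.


Take a=-2, b=-1.
eval_a: tmp=-2, then acc=2, then ((((b + 1) + min(acc, tmp)) == max(1, a)) || (max(5, acc) <= max(b, acc))) is false, then a=-13, then (((b * acc) - max(b, a)) < (-acc)) is false, then b=19, then returns 0
eval_b: tot=-2, then acc=2, then ((((b + 1) + min(acc, tot)) == min(1, a)) || (max(5, acc) <= max(b, acc))) is true, then tot=2, then (((b * acc) - max(b, a)) < (-acc)) is false, then b=-4, then returns 4
0 vs 4 — the two versions disagree here.
verdict: not equivalent; witness: a=-2, b=-1


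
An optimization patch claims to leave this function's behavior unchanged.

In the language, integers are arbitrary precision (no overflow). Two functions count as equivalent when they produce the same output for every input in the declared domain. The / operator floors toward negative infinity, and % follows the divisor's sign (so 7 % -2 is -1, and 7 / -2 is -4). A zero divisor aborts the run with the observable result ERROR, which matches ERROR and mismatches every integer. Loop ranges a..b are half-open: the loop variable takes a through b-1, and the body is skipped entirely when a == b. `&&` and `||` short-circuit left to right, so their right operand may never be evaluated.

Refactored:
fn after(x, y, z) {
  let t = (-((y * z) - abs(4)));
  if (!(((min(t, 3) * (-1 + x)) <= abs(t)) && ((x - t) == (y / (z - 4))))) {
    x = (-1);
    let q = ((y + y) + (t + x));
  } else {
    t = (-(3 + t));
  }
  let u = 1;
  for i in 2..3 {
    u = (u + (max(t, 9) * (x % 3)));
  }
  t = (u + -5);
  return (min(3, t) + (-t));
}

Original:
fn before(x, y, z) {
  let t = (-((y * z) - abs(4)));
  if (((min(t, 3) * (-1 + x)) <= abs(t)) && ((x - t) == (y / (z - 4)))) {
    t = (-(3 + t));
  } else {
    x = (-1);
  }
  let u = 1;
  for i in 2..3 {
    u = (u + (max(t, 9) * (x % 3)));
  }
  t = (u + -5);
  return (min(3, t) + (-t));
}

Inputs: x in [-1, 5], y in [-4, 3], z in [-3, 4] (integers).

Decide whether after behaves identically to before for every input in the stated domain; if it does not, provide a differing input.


Reading the diff, among the changes: arithmetic usage differs, and boolean connective usage differs, and local variable names differ, and statement counts differ.
Tracing x=4, y=0, z=0: before: t=4, then (((min(t, 3) * (-1 + x)) <= abs(t)) && ((x - t) == (y / (z - 4)))) is false, then x=-1, then u=1, then (i=2), then u=19, then t=14, then returns -11 | after: t=4, then (!(((min(t, 3) * (-1 + x)) <= abs(t)) && ((x - t) == (y / (z - 4))))) is true, then x=-1, then q=3, then u=1, then (i=2), then u=19, then t=14, then returns -11 — matching result -11.
Every one of the 448 inputs gives matching results.
verdict: equivalent


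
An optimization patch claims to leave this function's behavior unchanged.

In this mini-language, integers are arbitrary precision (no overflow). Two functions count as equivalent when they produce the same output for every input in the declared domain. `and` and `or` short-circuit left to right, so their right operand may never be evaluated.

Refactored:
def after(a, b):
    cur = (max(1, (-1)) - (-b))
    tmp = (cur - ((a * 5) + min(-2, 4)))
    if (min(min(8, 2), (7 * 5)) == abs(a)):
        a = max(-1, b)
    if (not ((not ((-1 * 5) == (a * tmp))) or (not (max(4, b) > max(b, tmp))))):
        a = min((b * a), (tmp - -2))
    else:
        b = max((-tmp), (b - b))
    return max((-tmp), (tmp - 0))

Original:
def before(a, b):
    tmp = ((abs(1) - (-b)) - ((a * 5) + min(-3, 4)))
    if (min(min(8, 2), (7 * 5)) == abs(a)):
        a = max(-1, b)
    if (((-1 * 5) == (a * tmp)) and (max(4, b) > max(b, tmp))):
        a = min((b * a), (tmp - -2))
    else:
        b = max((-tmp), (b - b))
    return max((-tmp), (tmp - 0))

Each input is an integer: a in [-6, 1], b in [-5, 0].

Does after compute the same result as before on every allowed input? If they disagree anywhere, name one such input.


Not equivalent: a=-6, b=-5 separates them (29 vs 28).
before: tmp becomes 29; next (min(min(8, 2), (7 * 5)) == abs(a)) evaluates to false; next (((-1 * 5) == (a * tmp)) and (max(4, b) > max(b, tmp))) evaluates to false; next b becomes 0; next final value 29
after: cur becomes -4; next tmp becomes 28; next (min(min(8, 2), (7 * 5)) == abs(a)) evaluates to false; next (not ((not ((-1 * 5) == (a * tmp))) or (not (max(4, b) > max(b, tmp))))) evaluates to false; next b becomes 0; next final value 28
verdict: not equivalent; witness: a=-6, b=-5


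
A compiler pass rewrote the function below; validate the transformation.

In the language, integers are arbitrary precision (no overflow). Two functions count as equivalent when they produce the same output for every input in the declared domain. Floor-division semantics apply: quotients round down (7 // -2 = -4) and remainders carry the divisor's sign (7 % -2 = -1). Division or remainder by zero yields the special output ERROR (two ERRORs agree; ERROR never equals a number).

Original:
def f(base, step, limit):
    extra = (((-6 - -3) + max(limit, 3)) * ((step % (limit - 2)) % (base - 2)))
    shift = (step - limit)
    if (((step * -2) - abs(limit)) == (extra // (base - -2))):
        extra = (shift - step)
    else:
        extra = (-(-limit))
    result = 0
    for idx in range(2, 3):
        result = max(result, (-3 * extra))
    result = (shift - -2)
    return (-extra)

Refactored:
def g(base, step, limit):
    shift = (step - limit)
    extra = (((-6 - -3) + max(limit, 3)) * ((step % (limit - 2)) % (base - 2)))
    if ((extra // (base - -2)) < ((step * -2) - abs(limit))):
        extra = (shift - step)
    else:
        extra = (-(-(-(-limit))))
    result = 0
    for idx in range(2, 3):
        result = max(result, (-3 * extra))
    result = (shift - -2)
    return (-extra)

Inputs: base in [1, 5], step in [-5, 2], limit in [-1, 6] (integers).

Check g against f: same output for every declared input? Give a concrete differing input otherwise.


Run the pair on base=1, step=-5, limit=-1.
f: extra becomes 0; next shift becomes -4; next (((step * -2) - abs(limit)) == (extra // (base - -2))) evaluates to false; next extra becomes -1; next result becomes 0; next at idx=2:; next result becomes 3; next result becomes -2; next final value 1
g: shift becomes -4; next extra becomes 0; next ((extra // (base - -2)) < ((step * -2) - abs(limit))) evaluates to true; next extra becomes 1; next result becomes 0; next at idx=2:; next result becomes 0; next result becomes -2; next final value -1
1 != -1, so the rewrite changes behavior.
verdict: not equivalent; witness: base=1, step=-5, limit=-1


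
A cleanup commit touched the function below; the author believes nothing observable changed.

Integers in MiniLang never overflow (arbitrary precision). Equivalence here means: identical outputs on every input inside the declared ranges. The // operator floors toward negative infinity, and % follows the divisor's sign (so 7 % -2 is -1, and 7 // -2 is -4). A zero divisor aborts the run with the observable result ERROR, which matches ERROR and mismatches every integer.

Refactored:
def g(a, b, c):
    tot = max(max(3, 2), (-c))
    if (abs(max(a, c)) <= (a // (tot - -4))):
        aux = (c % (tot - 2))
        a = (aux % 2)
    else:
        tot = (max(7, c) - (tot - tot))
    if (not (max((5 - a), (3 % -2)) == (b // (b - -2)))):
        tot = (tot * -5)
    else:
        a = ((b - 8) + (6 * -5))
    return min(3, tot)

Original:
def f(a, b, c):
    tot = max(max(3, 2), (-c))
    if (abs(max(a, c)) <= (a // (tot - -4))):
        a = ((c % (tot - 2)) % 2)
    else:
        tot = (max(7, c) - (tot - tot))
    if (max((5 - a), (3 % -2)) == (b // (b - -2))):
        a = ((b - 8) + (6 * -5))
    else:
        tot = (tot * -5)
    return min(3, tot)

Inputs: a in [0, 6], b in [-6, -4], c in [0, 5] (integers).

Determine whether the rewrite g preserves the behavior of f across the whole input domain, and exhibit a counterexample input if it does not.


Reading the diff, among the changes: boolean connective usage differs; and statement counts differ; and local variable names differ.
Tracing a=1, b=-6, c=3: f: tot becomes 3; next (abs(max(a, c)) <= (a // (tot - -4))) evaluates to false; next tot becomes 7; next (max((5 - a), (3 % -2)) == (b // (b - -2))) evaluates to false; next tot becomes -35; next final value -35 | g: tot becomes 3; next (abs(max(a, c)) <= (a // (tot - -4))) evaluates to false; next tot becomes 7; next (not (max((5 - a), (3 % -2)) == (b // (b - -2)))) evaluates to true; next tot becomes -35; next final value -35 — matching result -35.
Checked all 126 inputs in the declared domain: the outputs agree on every one.
verdict: equivalent


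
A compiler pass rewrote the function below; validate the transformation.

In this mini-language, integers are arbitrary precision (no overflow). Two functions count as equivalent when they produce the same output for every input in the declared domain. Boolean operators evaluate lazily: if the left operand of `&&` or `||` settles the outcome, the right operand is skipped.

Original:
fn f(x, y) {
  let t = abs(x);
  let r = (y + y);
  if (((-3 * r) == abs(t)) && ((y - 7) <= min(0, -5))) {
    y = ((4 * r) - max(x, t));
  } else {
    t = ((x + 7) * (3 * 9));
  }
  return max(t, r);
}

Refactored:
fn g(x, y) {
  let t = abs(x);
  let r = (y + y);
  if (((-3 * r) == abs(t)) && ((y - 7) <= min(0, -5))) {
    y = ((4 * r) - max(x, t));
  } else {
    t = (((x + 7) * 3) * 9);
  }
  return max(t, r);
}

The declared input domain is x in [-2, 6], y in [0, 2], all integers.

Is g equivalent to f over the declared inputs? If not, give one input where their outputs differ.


Reading the diff, among the changes: same computation, different form.
One worked example (x=3, y=0) — f: t = 3; r = 0; (((-3 * r) == abs(t)) && ((y - 7) <= min(0, -5))) -> false; t = 270; return 270; g: t = 3; r = 0; (((-3 * r) == abs(t)) && ((y - 7) <= min(0, -5))) -> false; t = 270; return 270; agreement on 270.
Checked all 27 inputs in the declared domain: the outputs agree on every one.
verdict: equivalent


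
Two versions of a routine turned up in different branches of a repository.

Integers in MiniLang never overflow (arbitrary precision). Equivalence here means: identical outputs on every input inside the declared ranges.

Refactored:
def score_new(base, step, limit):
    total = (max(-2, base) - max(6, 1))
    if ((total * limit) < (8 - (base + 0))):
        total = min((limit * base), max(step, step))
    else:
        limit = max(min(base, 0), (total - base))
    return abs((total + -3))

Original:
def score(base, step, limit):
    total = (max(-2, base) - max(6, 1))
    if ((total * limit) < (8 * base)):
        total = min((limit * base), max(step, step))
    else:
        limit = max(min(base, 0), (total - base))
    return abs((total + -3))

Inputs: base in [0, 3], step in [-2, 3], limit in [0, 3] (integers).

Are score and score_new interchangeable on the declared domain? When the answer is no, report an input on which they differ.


On input base=0, step=-2, limit=0, score returns 9 while score_new returns 5.
verdict: not equivalent; witness: base=0, step=-2, limit=0


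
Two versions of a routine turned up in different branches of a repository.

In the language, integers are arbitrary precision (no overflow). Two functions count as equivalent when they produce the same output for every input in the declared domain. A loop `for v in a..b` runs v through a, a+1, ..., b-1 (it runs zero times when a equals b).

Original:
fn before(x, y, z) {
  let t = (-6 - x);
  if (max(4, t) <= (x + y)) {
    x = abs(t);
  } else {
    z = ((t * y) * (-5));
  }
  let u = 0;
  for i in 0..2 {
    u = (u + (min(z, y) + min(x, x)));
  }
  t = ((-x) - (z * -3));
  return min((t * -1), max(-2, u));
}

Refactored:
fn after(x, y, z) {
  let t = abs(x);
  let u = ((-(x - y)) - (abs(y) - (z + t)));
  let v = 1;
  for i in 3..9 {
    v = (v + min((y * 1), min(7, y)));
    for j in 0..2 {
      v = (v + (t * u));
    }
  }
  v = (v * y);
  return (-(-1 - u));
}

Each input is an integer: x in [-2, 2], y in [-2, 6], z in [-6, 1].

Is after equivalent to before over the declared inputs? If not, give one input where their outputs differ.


The rewrite breaks on x=-2, y=-2, z=-6, where the results are -2 and -5.
before: t = -4; (max(4, t) <= (x + y)) -> false; z = -40; u = 0; [i=0]; u = -42; [i=1]; u = -84; t = -118; return -2
after: t = 2; u = -6; v = 1; [i=3]; v = -1; [j=0]; v = -13; [j=1]; v = -25; [i=4]; v = -27; [j=0]; v = -39; [j=1]; v = -51; [i=5]; v = -53; [j=0]; v = -65; [j=1]; v = -77; [i=6]; v = -79; [j=0]; v = -91; [j=1]; v = -103; [i=7]; v = -105; [j=0]; v = -117; [j=1]; v = -129; [i=8]; v = -131; [j=0]; v = -143; [j=1]; v = -155; v = 310; return -5
verdict: not equivalent; witness: x=-2, y=-2, z=-6


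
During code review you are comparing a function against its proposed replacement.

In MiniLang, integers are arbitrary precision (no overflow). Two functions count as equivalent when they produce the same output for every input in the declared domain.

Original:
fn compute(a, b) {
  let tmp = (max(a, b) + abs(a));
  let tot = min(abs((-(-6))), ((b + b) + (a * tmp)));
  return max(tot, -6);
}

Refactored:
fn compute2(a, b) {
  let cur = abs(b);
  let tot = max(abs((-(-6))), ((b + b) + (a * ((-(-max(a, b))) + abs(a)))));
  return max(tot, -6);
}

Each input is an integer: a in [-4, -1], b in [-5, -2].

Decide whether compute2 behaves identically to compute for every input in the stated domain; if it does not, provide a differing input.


Input a=-4, b=-5: -6 from compute versus 6 from compute2.
verdict: not equivalent; witness: a=-4, b=-5


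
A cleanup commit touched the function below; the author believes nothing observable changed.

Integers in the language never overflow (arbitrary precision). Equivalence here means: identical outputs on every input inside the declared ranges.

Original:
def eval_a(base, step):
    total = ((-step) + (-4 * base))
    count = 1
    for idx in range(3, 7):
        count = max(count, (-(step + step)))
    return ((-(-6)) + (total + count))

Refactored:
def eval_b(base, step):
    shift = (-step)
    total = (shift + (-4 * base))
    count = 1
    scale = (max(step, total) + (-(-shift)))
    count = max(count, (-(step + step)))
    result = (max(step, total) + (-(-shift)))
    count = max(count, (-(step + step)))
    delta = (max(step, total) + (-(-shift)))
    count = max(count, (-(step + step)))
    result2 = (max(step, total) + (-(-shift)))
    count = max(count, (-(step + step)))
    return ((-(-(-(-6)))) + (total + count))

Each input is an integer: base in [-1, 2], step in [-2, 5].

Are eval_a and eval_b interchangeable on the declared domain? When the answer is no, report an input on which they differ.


The two versions differ — the changes include loop structure differs, plus min/max/abs usage differs, plus statement counts differ, plus arithmetic usage differs, plus local variable names differ.
Spot check at base=1, step=-1 — eval_a: total=-3, then count=1, then (idx=3), then count=2, then (idx=4), then count=2, then (idx=5), then count=2, then (idx=6), then count=2, then returns 5. eval_b: shift=1, then total=-3, then count=1, then scale=0, then count=2, then result=0, then count=2, then delta=0, then count=2, then result2=0, then count=2, then returns 5. Both give 5.
Checked all 32 inputs in the declared domain: the outputs agree on every one.
verdict: equivalent


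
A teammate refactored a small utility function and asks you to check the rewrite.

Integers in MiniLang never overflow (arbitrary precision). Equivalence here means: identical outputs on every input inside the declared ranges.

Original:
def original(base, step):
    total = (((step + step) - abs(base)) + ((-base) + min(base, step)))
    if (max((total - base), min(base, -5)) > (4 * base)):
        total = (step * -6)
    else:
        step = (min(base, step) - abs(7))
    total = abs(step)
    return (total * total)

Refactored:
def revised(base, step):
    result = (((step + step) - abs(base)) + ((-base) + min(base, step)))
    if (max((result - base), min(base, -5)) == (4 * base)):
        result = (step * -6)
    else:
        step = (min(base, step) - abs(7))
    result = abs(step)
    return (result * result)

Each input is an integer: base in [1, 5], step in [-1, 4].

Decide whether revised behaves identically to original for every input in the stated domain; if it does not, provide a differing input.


The rewrite breaks on base=1, step=3, where the results are 36 and 9.
original: total becomes 5; next (max((total - base), min(base, -5)) > (4 * base)) evaluates to false; next step becomes -6; next total becomes 6; next final value 36
revised: result becomes 5; next (max((result - base), min(base, -5)) == (4 * base)) evaluates to true; next result becomes -18; next result becomes 3; next final value 9
verdict: not equivalent; witness: base=1, step=3


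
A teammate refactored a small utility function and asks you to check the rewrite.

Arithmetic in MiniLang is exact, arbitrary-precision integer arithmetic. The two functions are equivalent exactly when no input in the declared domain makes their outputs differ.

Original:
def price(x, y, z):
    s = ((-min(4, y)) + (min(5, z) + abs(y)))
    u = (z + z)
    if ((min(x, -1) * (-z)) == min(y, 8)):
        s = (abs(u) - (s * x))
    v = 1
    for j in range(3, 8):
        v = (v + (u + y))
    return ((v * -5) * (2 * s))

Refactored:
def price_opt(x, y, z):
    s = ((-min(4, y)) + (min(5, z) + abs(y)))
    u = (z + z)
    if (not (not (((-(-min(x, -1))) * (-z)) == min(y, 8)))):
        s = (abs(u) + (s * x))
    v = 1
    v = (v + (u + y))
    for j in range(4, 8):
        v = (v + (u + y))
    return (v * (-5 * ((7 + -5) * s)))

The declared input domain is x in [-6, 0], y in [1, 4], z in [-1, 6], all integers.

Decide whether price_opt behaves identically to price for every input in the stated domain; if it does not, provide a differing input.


There is a counterexample at x=-4, y=4, z=1: -1860 on one side, 620 on the other.
price: s becomes 1; next u becomes 2; next ((min(x, -1) * (-z)) == min(y, 8)) evaluates to true; next s becomes 6; next v becomes 1; next at j=3:; next v becomes 7; next at j=4:; next v becomes 13; next at j=5:; next v becomes 19; next at j=6:; next v becomes 25; next at j=7:; next v becomes 31; next final value -1860
price_opt: s becomes 1; next u becomes 2; next (not (not (((-(-min(x, -1))) * (-z)) == min(y, 8)))) evaluates to true; next s becomes -2; next v becomes 1; next v becomes 7; next at j=4:; next v becomes 13; next at j=5:; next v becomes 19; next at j=6:; next v becomes 25; next at j=7:; next v becomes 31; next final value 620
verdict: not equivalent; witness: x=-4, y=4, z=1


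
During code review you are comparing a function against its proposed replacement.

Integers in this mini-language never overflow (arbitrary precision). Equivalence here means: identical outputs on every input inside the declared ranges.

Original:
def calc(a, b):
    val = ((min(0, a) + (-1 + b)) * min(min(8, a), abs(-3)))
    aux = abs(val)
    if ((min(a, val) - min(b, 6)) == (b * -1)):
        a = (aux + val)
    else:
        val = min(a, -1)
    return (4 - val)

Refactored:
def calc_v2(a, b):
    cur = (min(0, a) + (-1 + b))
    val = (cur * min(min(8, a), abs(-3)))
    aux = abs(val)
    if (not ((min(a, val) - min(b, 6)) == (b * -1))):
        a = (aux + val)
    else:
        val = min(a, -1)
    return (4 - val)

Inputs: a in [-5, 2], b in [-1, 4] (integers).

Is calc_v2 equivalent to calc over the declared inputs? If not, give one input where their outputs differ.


Consider the input a=-5, b=-1.
calc: val = 35; aux = 35; ((min(a, val) - min(b, 6)) == (b * -1)) -> false; val = -5; return 9
calc_v2: cur = -7; val = 35; aux = 35; (not ((min(a, val) - min(b, 6)) == (b * -1))) -> true; a = 70; return -31
9 and -31 differ, so these are not the same function on this domain.
verdict: not equivalent; witness: a=-5, b=-1


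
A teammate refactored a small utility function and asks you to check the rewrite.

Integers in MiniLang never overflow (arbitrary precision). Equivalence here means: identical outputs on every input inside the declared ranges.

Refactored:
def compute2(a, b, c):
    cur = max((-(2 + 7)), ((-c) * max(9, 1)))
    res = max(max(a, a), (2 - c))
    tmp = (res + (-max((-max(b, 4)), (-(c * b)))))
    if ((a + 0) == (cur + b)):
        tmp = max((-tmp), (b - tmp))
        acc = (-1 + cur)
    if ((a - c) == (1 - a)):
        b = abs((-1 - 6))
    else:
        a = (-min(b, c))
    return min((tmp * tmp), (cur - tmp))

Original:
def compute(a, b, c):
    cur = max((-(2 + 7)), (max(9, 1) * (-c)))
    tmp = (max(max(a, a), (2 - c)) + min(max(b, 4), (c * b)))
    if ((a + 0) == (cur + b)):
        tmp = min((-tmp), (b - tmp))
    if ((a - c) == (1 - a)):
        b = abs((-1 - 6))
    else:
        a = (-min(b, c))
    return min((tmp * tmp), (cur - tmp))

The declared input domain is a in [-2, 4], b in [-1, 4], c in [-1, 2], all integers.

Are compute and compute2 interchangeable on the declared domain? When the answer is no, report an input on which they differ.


Not equivalent: a=-1, b=-1, c=0 separates them (3 vs 2).
compute: cur becomes 0; next tmp becomes 2; next ((a + 0) == (cur + b)) evaluates to true; next tmp becomes -3; next ((a - c) == (1 - a)) evaluates to false; next a becomes 1; next final value 3
compute2: cur becomes 0; next res becomes 2; next tmp becomes 2; next ((a + 0) == (cur + b)) evaluates to true; next tmp becomes -2; next acc becomes -1; next ((a - c) == (1 - a)) evaluates to false; next a becomes 1; next final value 2
verdict: not equivalent; witness: a=-1, b=-1, c=0


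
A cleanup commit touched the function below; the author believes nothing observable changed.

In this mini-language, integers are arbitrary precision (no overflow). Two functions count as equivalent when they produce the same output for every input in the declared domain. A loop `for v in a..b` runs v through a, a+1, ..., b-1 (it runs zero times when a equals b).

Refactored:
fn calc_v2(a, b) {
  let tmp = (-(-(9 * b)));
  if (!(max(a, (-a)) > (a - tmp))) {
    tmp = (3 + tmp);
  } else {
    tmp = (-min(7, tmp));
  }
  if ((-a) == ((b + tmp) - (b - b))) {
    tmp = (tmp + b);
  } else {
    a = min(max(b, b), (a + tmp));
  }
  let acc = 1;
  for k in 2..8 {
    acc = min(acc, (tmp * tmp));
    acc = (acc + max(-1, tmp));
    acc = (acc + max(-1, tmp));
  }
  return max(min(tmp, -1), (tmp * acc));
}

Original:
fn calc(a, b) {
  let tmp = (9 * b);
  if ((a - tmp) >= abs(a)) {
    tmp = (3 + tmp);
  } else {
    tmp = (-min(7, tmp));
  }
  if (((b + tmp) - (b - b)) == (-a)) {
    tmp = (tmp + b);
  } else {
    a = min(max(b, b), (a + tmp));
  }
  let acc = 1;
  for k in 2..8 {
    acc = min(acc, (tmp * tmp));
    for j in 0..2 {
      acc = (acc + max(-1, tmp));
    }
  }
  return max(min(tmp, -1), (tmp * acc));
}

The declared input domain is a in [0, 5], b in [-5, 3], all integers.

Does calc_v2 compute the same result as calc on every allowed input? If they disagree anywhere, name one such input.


The two versions differ — the changes include loop structure differs; and local variable names differ; and comparison usage differs; and arithmetic usage differs; and constant usage differs; and min/max/abs usage differs; and boolean connective usage differs.
As a probe, take a=1, b=-4: calc runs tmp=-36, then ((a - tmp) >= abs(a)) is true, then tmp=-33, then (((b + tmp) - (b - b)) == (-a)) is false, then a=-32, then acc=1, then (k=2), then acc=1, then (j=0), then acc=0, then (j=1), then acc=-1, then (k=3), then acc=-1, then (j=0), then acc=-2, then (j=1), then acc=-3, then (k=4), then acc=-3, then (j=0), then acc=-4, then (j=1), then acc=-5, then (k=5), then acc=-5, then (j=0), then acc=-6, then (j=1), then acc=-7, then (k=6), then acc=-7, then (j=0), then acc=-8, then (j=1), then acc=-9, then (k=7), then acc=-9, then (j=0), then acc=-10, then (j=1), then acc=-11, then returns 363; calc_v2 runs tmp=-36, then (!(max(a, (-a)) > (a - tmp))) is true, then tmp=-33, then ((-a) == ((b + tmp) - (b - b))) is false, then a=-32, then acc=1, then (k=2), then acc=1, then acc=0, then acc=-1, then (k=3), then acc=-1, then acc=-2, then acc=-3, then (k=4), then acc=-3, then acc=-4, then acc=-5, then (k=5), then acc=-5, then acc=-6, then acc=-7, then (k=6), then acc=-7, then acc=-8, then acc=-9, then (k=7), then acc=-9, then acc=-10, then acc=-11, then returns 363; both end at 363.
Checked all 54 inputs in the declared domain: the outputs agree on every one.
verdict: equivalent


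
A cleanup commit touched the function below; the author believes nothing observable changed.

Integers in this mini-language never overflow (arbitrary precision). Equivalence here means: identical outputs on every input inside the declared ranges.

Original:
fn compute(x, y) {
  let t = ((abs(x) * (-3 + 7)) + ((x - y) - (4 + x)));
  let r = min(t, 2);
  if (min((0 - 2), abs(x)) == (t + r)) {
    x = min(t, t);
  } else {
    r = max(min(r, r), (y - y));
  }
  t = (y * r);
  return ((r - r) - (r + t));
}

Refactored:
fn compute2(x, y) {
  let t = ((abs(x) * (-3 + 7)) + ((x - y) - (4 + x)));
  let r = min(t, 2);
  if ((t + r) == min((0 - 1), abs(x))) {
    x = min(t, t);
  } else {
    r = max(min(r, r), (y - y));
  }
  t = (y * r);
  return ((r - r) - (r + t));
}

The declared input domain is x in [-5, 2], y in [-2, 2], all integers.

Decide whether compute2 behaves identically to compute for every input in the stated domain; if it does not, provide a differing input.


Consider the input x=-1, y=1.
compute: t=-1, then r=-1, then (min((0 - 2), abs(x)) == (t + r)) is true, then x=-1, then t=-1, then returns 2
compute2: t=-1, then r=-1, then ((t + r) == min((0 - 1), abs(x))) is false, then r=0, then t=0, then returns 0
2 != 0, so the rewrite changes behavior.
verdict: not equivalent; witness: x=-1, y=1


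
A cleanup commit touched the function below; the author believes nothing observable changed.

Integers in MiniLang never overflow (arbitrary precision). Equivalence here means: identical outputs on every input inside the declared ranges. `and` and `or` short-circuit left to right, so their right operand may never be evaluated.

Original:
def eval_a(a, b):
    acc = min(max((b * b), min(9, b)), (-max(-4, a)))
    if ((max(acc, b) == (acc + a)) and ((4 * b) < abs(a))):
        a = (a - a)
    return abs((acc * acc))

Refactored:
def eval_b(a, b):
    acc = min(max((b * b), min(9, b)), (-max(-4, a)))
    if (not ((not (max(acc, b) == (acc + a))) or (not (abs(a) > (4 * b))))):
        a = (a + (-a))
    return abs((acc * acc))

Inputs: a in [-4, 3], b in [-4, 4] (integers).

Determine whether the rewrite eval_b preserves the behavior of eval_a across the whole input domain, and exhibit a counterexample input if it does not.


Although comparison usage differs; also arithmetic usage differs; also boolean connective usage differs, 72/72 inputs agree.
verdict: equivalent


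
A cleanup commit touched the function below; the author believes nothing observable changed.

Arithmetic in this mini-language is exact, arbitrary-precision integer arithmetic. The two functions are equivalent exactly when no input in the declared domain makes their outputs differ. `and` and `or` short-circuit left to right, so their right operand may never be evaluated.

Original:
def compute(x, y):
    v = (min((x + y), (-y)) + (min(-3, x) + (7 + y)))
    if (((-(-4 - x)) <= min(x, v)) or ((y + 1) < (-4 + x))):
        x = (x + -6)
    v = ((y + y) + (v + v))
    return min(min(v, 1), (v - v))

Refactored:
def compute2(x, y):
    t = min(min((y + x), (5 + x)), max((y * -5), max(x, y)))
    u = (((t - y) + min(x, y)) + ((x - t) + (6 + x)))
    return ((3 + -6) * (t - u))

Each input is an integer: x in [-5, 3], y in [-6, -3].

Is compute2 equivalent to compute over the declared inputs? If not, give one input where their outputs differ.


The rewrite breaks on x=-5, y=-6, where the results are -42 and 21.
compute: v=-15, then (((-(-4 - x)) <= min(x, v)) or ((y + 1) < (-4 + x))) is false, then v=-42, then returns -42
compute2: t=-11, then u=-4, then returns 21
verdict: not equivalent; witness: x=-5, y=-6


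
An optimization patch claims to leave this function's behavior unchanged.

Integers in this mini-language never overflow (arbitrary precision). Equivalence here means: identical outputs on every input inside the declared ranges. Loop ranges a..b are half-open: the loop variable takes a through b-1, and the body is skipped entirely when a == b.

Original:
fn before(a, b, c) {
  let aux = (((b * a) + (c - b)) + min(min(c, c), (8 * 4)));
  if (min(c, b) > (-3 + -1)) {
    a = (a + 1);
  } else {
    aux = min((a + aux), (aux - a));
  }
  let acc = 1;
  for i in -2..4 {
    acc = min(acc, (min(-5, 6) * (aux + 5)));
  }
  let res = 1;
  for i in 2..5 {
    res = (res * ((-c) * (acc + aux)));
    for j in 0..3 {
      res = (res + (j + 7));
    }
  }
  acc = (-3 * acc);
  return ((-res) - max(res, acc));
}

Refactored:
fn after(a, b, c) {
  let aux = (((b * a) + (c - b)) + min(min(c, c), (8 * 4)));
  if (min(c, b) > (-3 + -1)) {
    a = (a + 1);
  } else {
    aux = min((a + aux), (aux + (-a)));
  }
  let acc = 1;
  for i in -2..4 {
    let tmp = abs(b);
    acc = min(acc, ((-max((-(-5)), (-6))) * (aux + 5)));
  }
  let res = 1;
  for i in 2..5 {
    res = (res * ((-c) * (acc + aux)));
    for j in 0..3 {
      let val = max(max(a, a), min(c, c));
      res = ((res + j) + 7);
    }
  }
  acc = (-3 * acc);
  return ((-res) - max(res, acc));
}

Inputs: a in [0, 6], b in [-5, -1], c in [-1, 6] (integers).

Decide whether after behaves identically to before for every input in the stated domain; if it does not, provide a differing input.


Reading the diff, among the changes: min/max/abs usage differs, plus local variable names differ, plus arithmetic usage differs, plus statement counts differ.
Tracing a=2, b=-2, c=-1: before: aux := -4 | (min(c, b) > (-3 + -1)): true | a := 3 | acc := 1 | iter i=-2: | acc := -5 | iter i=-1: | acc := -5 | iter i=0: | acc := -5 | iter i=1: | acc := -5 | iter i=2: | acc := -5 | iter i=3: | acc := -5 | res := 1 | iter i=2: | res := -9 | iter j=0: | res := -2 | iter j=1: | res := 6 | iter j=2: | res := 15 | iter i=3: | res := -135 | iter j=0: | res := -128 | iter j=1: | res := -120 | iter j=2: | res := -111 | iter i=4: | res := 999 | iter j=0: | res := 1006 | iter j=1: | res := 1014 | iter j=2: | res := 1023 | acc := 15 | result -2046 | after: aux := -4 | (min(c, b) > (-3 + -1)): true | a := 3 | acc := 1 | iter i=-2: | tmp := 2 | acc := -5 | iter i=-1: | tmp := 2 | acc := -5 | iter i=0: | tmp := 2 | acc := -5 | iter i=1: | tmp := 2 | acc := -5 | iter i=2: | tmp := 2 | acc := -5 | iter i=3: | tmp := 2 | acc := -5 | res := 1 | iter i=2: | res := -9 | iter j=0: | val := 3 | res := -2 | iter j=1: | val := 3 | res := 6 | iter j=2: | val := 3 | res := 15 | iter i=3: | res := -135 | iter j=0: | val := 3 | res := -128 | iter j=1: | val := 3 | res := -120 | iter j=2: | val := 3 | res := -111 | iter i=4: | res := 999 | iter j=0: | val := 3 | res := 1006 | iter j=1: | val := 3 | res := 1014 | iter j=2: | val := 3 | res := 1023 | acc := 15 | result -2046 — matching result -2046.
Checked all 280 inputs in the declared domain: the outputs agree on every one.
verdict: equivalent


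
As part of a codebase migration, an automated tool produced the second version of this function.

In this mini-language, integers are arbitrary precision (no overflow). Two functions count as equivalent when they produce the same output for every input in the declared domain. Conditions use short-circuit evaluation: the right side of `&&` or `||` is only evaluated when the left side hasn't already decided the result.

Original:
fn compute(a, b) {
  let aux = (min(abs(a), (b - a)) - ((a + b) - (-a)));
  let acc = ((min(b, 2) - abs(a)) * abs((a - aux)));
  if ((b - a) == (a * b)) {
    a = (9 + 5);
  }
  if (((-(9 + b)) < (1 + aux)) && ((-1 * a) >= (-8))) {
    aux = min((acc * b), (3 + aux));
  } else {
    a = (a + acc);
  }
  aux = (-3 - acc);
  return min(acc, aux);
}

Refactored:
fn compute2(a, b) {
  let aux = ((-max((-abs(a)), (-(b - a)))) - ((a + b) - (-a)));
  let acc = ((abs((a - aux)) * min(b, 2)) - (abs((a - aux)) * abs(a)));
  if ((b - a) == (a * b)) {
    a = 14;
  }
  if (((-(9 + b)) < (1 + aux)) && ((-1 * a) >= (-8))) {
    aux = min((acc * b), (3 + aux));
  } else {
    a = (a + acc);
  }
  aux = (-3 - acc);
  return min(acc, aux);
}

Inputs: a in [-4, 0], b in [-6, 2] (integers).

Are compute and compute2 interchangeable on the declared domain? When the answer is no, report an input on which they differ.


This is a faithful refactor — arithmetic usage differs; and constant usage differs; and min/max/abs usage differs, but the computed results match everywhere.
One worked example (a=-1, b=2) — compute: aux becomes 1; next acc becomes 2; next ((b - a) == (a * b)) evaluates to false; next (((-(9 + b)) < (1 + aux)) && ((-1 * a) >= (-8))) evaluates to true; next aux becomes 4; next aux becomes -5; next final value -5; compute2: aux becomes 1; next acc becomes 2; next ((b - a) == (a * b)) evaluates to false; next (((-(9 + b)) < (1 + aux)) && ((-1 * a) >= (-8))) evaluates to true; next aux becomes 4; next aux becomes -5; next final value -5; agreement on -5.
An exhaustive pass over the 45 declared inputs shows identical outputs.
verdict: equivalent


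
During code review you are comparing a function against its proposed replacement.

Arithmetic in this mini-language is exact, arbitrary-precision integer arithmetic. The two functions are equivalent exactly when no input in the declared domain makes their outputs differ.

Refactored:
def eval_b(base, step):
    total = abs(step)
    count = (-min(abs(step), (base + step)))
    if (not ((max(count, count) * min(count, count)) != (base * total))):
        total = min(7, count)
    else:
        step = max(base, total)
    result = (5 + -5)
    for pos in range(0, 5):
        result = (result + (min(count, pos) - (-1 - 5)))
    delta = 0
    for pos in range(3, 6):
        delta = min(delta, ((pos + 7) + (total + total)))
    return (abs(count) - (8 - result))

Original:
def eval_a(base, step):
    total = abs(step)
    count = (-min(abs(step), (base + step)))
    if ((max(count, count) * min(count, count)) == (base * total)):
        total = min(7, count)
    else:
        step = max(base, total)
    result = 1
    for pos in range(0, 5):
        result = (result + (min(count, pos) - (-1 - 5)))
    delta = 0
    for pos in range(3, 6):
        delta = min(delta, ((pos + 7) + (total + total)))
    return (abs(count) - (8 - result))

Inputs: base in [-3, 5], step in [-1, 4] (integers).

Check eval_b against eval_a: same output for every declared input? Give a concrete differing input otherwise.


At base=-3, step=-1: eval_a gives 37, eval_b gives 36.
verdict: not equivalent; witness: base=-3, step=-1


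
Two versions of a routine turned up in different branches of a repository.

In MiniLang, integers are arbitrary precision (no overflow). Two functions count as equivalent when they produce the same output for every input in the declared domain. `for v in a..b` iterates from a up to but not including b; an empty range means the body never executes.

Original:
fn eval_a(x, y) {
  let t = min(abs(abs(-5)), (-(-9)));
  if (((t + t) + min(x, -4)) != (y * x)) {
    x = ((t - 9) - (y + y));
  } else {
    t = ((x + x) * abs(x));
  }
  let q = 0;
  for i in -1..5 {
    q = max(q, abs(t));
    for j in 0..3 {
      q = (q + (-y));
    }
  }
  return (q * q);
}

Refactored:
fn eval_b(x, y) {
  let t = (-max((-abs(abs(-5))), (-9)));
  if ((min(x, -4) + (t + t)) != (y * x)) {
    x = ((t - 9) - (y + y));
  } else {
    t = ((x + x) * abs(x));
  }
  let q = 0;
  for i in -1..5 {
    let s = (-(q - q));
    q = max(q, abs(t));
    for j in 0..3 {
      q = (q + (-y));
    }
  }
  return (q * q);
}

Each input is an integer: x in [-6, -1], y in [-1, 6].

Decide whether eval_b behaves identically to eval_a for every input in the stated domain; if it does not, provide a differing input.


The two are interchangeable: min/max/abs usage differs; and local variable names differ; and statement counts differ; and arithmetic usage differs, and every declared input agrees.
Tracing x=-4, y=3: eval_a: t becomes 5; next (((t + t) + min(x, -4)) != (y * x)) evaluates to true; next x becomes -10; next q becomes 0; next at i=-1:; next q becomes 5; next at j=0:; next q becomes 2; next at j=1:; next q becomes -1; next at j=2:; next q becomes -4; next at i=0:; next q becomes 5; next at j=0:; next q becomes 2; next at j=1:; next q becomes -1; next at j=2:; next q becomes -4; next at i=1:; next q becomes 5; next at j=0:; next q becomes 2; next at j=1:; next q becomes -1; next at j=2:; next q becomes -4; next at i=2:; next q becomes 5; next at j=0:; next q becomes 2; next at j=1:; next q becomes -1; next at j=2:; next q becomes -4; next at i=3:; next q becomes 5; next at j=0:; next q becomes 2; next at j=1:; next q becomes -1; next at j=2:; next q becomes -4; next at i=4:; next q becomes 5; next at j=0:; next q becomes 2; next at j=1:; next q becomes -1; next at j=2:; next q becomes -4; next final value 16 | eval_b: t becomes 5; next ((min(x, -4) + (t + t)) != (y * x)) evaluates to true; next x becomes -10; next q becomes 0; next at i=-1:; next s becomes 0; next q becomes 5; next at j=0:; next q becomes 2; next at j=1:; next q becomes -1; next at j=2:; next q becomes -4; next at i=0:; next s becomes 0; next q becomes 5; next at j=0:; next q becomes 2; next at j=1:; next q becomes -1; next at j=2:; next q becomes -4; next at i=1:; next s becomes 0; next q becomes 5; next at j=0:; next q becomes 2; next at j=1:; next q becomes -1; next at j=2:; next q becomes -4; next at i=2:; next s becomes 0; next q becomes 5; next at j=0:; next q becomes 2; next at j=1:; next q becomes -1; next at j=2:; next q becomes -4; next at i=3:; next s becomes 0; next q becomes 5; next at j=0:; next q becomes 2; next at j=1:; next q becomes -1; next at j=2:; next q becomes -4; next at i=4:; next s becomes 0; next q becomes 5; next at j=0:; next q becomes 2; next at j=1:; next q becomes -1; next at j=2:; next q becomes -4; next final value 16 — matching result 16.
Sweeping the whole domain (48 inputs) finds no disagreement.
verdict: equivalent
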